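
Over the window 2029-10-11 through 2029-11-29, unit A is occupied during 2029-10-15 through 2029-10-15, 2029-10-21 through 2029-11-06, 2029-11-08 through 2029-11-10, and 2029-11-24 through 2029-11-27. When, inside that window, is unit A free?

2029-10-11 through 2029-10-14, 2029-10-16 through 2029-10-20, 2029-11-07 through 2029-11-07, 2029-11-11 through 2029-11-23, 2029-11-28 through 2029-11-29

Covered (merged): 2029-10-15 through 2029-10-15, 2029-10-21 through 2029-11-06, 2029-11-08 through 2029-11-10, 2029-11-24 through 2029-11-27.
Uncovered inside 2029-10-11 through 2029-11-29: 2029-10-11 through 2029-10-14, 2029-10-16 through 2029-10-20, 2029-11-07 through 2029-11-07, 2029-11-11 through 2029-11-23, 2029-11-28 through 2029-11-29.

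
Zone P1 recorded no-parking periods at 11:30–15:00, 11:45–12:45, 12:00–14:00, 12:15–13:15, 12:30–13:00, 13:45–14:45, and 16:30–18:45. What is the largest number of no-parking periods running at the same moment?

Walk the sorted start/end points keeping a running depth.
The depth first hits 5 at 12:30.

5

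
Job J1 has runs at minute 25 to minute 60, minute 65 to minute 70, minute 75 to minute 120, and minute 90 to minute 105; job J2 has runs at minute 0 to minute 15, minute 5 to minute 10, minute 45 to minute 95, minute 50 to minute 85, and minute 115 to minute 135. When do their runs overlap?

A, merged: minute 25 to minute 60, minute 65 to minute 70, minute 75 to minute 120.
B, merged: minute 0 to minute 15, minute 45 to minute 95, minute 115 to minute 135.
minute 25 to minute 60 overlaps B on minute 45 to minute 60.
minute 65 to minute 70 overlaps B on minute 65 to minute 70.
minute 75 to minute 120 overlaps B on minute 75 to minute 95, minute 115 to minute 120.

minute 45 to minute 60, minute 65 to minute 70, minute 75 to minute 95, minute 115 to minute 120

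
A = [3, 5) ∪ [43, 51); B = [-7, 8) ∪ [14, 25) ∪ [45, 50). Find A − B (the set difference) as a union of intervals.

[43, 45) ∪ [50, 51)

[3, 5): entirely removed.
[43, 51) \ B = [43, 45), [50, 51).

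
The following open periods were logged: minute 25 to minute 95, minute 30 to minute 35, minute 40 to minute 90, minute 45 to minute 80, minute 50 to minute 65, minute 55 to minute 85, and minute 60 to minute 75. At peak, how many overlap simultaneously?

6

Sweep endpoints in order; track running count of active intervals.
Peak of 6 reached at minute 60.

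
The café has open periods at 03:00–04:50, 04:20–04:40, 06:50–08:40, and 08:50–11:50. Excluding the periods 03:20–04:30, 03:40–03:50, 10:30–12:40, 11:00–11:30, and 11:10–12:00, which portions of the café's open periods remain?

03:00–03:20, 04:30–04:50, 06:50–08:40, 08:50–10:30

Merge the first list: 03:00–04:50, 06:50–08:40, 08:50–11:50.
Merge the second list: 03:20–04:30, 10:30–12:40.
03:00–04:50 with B removed leaves 03:00–03:20, 04:30–04:50.
06:50–08:40 is untouched.
08:50–11:50 with B removed leaves 08:50–10:30.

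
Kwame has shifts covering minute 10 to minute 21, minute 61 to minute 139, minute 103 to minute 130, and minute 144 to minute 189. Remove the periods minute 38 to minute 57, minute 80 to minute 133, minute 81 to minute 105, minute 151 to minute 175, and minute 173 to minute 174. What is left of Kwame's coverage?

minute 10 to minute 21, minute 61 to minute 80, minute 133 to minute 139, minute 144 to minute 151, minute 175 to minute 189

First set merges to minute 10 to minute 21, minute 61 to minute 139, minute 144 to minute 189.
Second set merges to minute 38 to minute 57, minute 80 to minute 133, minute 151 to minute 175.
minute 10 to minute 21: no B overlap → unchanged.
minute 61 to minute 139 minus B → minute 61 to minute 80, minute 133 to minute 139.
minute 144 to minute 189 minus B → minute 144 to minute 151, minute 175 to minute 189.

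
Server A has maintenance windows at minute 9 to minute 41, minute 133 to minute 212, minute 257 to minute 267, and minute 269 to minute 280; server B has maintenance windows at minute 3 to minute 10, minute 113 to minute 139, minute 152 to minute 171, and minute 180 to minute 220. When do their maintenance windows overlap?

minute 9 to minute 41 ∩ B → minute 9 to minute 10.
minute 133 to minute 212 ∩ B → minute 133 to minute 139, minute 152 to minute 171, minute 180 to minute 212.
minute 257 to minute 267 meets no B interval.
minute 269 to minute 280 meets no B interval.

minute 9 to minute 10, minute 133 to minute 139, minute 152 to minute 171, minute 180 to minute 212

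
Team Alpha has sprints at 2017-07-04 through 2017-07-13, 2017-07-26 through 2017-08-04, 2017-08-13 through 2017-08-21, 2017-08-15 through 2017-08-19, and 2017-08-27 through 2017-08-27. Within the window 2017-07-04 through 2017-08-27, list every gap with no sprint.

After merging, the occupied span is 2017-07-04 through 2017-07-13, 2017-07-26 through 2017-08-04, 2017-08-13 through 2017-08-21, 2017-08-27 through 2017-08-27.
Complement within 2017-07-04 through 2017-08-27: 2017-07-14 through 2017-07-25, 2017-08-05 through 2017-08-12, 2017-08-22 through 2017-08-26.

2017-07-14 through 2017-07-25, 2017-08-05 through 2017-08-12, 2017-08-22 through 2017-08-26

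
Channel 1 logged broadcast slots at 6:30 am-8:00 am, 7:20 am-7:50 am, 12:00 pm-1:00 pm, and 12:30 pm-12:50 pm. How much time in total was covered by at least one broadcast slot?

2 h 30 min

Merged: 6:30 am–8:00 am, 12:00 pm–1:00 pm.
Lengths: 1 h 30 min + 1 h = 2 h 30 min.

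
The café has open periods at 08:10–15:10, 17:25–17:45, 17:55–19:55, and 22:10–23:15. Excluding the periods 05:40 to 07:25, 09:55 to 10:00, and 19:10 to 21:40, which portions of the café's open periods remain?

08:10-15:10 minus B → 08:10-09:55, 10:00-15:10.
17:25-17:45: no B overlap → unchanged.
17:55-19:55 minus B → 17:55-19:10.
22:10-23:15: no B overlap → unchanged.

08:10-09:55, 10:00-15:10, 17:25-17:45, 17:55-19:10, 22:10-23:15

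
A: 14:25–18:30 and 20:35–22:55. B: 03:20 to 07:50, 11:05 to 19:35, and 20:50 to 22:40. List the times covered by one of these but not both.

Only in the first: 20:35-20:50, 22:40-22:55.
Only in the second: 03:20-07:50, 11:05-14:25, 18:30-19:35.
Together these are the periods covered by exactly one.

03:20-07:50, 11:05-14:25, 18:30-19:35, 20:35-20:50, 22:40-22:55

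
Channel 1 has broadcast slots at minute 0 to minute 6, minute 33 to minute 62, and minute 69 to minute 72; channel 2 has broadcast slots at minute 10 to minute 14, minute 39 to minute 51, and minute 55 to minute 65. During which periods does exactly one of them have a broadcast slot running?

Only in the first: minute 0 to minute 6, minute 33 to minute 39, minute 51 to minute 55, minute 69 to minute 72.
Only in the second: minute 10 to minute 14, minute 62 to minute 65.
Together these are the periods covered by exactly one.

minute 0 to minute 6, minute 10 to minute 14, minute 33 to minute 39, minute 51 to minute 55, minute 62 to minute 65, minute 69 to minute 72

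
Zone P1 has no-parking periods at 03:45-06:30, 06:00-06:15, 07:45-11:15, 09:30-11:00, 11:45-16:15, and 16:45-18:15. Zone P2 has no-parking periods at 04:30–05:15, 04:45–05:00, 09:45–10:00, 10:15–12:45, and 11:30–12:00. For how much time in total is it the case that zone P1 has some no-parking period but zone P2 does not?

9 h 15 min

Merge the first list: 03:45–06:30, 07:45–11:15, 11:45–16:15, 16:45–18:15.
Merge the second list: 04:30–05:15, 09:45–10:00, 10:15–12:45.
A \ B = 03:45–04:30, 05:15–06:30, 07:45–09:45, 10:00–10:15, 12:45–16:15, 16:45–18:15.
Total: 45 min + 1 h 15 min + 2 h + 15 min + 3 h 30 min + 1 h 30 min = 9 h 15 min.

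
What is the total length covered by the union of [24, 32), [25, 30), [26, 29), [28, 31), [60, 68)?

16

Merged: [24, 32), [60, 68).
Lengths: 8 + 8 = 16.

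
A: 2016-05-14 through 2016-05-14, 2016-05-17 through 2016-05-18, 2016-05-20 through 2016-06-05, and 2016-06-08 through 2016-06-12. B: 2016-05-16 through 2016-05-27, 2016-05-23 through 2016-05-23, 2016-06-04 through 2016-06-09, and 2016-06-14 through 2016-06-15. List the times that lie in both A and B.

Second set merges to 2016-05-16 through 2016-05-27, 2016-06-04 through 2016-06-09, 2016-06-14 through 2016-06-15.
2016-05-14 through 2016-05-14: no overlap with the second set.
2016-05-17 through 2016-05-18 meets the second set on 2016-05-17 through 2016-05-18.
2016-05-20 through 2016-06-05 meets the second set on 2016-05-20 through 2016-05-27, 2016-06-04 through 2016-06-05.
2016-06-08 through 2016-06-12 meets the second set on 2016-06-08 through 2016-06-09.

2016-05-17 through 2016-05-18, 2016-05-20 through 2016-05-27, 2016-06-04 through 2016-06-05, 2016-06-08 through 2016-06-09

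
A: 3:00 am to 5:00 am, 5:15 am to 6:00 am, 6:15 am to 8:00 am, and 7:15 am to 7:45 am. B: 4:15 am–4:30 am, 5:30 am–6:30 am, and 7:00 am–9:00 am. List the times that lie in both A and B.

Merge the first list: 3:00 am–5:00 am, 5:15 am–6:00 am, 6:15 am–8:00 am.
3:00 am–5:00 am overlaps B on 4:15 am–4:30 am.
5:15 am–6:00 am overlaps B on 5:30 am–6:00 am.
6:15 am–8:00 am overlaps B on 6:15 am–6:30 am, 7:00 am–8:00 am.

4:15 am–4:30 am, 5:30 am–6:00 am, 6:15 am–6:30 am, 7:00 am–8:00 am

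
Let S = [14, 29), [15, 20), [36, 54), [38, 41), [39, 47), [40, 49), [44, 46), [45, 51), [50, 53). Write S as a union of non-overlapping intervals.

[15, 20) overlaps/touches [14, 29) → extend to [14, 29).
[36, 54) is disjoint → start new block.
[38, 41) overlaps/touches [36, 54) → extend to [36, 54).
[39, 47) overlaps/touches [36, 54) → extend to [36, 54).
[40, 49) overlaps/touches [36, 54) → extend to [36, 54).
[44, 46) overlaps/touches [36, 54) → extend to [36, 54).
[45, 51) overlaps/touches [36, 54) → extend to [36, 54).
[50, 53) overlaps/touches [36, 54) → extend to [36, 54).

[14, 29) ∪ [36, 54)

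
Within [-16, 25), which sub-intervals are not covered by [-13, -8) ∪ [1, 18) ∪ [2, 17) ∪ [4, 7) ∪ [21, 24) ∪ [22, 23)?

The merged coverage is [-13, -8), [1, 18), [21, 24).
Gaps within [-16, 25): [-16, -13), [-8, 1), [18, 21), [24, 25).

[-16, -13) ∪ [-8, 1) ∪ [18, 21) ∪ [24, 25)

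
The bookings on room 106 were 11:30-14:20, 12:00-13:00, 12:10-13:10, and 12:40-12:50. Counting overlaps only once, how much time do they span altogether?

Merged: 11:30-14:20.
Length: 2 h 50 min.

2 h 50 min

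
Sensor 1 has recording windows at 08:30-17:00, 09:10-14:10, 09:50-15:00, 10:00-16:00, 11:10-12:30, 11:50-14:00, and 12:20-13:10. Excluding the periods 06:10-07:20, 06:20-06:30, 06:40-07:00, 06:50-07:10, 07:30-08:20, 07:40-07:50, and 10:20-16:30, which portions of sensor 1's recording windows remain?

08:30-10:20, 16:30-17:00

First set merges to 08:30-17:00.
Second set merges to 06:10-07:20, 07:30-08:20, 10:20-16:30.
08:30-17:00 \ B = 08:30-10:20, 16:30-17:00.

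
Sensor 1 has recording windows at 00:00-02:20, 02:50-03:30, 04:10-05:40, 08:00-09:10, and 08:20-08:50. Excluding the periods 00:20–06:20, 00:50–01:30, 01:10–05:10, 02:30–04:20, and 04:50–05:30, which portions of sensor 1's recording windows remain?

00:00–00:20, 08:00–09:10

First set merges to 00:00–02:20, 02:50–03:30, 04:10–05:40, 08:00–09:10.
Second set merges to 00:20–06:20.
00:00–02:20 with B removed leaves 00:00–00:20.
02:50–03:30 lies entirely inside B → drops out.
04:10–05:40 lies entirely inside B → drops out.
08:00–09:10 is untouched.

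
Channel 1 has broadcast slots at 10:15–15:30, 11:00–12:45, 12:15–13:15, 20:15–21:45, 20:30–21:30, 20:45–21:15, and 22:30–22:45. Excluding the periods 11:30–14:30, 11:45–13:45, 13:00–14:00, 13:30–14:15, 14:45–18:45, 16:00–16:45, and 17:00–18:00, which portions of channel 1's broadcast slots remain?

10:15–11:30, 14:30–14:45, 20:15–21:45, 22:30–22:45

First set merges to 10:15–15:30, 20:15–21:45, 22:30–22:45.
Second set merges to 11:30–14:30, 14:45–18:45.
10:15–15:30 \ B = 10:15–11:30, 14:30–14:45.
20:15–21:45: nothing removed.
22:30–22:45: nothing removed.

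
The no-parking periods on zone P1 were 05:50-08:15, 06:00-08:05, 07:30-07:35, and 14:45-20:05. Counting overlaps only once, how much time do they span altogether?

Merged: 05:50-08:15, 14:45-20:05.
Lengths: 2 h 25 min + 5 h 20 min = 7 h 45 min.

7 h 45 min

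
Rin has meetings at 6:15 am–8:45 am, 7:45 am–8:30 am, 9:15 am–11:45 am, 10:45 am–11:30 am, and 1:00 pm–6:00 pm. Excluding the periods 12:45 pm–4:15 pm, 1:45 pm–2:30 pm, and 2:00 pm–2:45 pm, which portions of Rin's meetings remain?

6:15 am–8:45 am, 9:15 am–11:45 am, 4:15 pm–6:00 pm

Merge the first list: 6:15 am–8:45 am, 9:15 am–11:45 am, 1:00 pm–6:00 pm.
Merge the second list: 12:45 pm–4:15 pm.
6:15 am–8:45 am: nothing removed.
9:15 am–11:45 am: nothing removed.
1:00 pm–6:00 pm \ B = 4:15 pm–6:00 pm.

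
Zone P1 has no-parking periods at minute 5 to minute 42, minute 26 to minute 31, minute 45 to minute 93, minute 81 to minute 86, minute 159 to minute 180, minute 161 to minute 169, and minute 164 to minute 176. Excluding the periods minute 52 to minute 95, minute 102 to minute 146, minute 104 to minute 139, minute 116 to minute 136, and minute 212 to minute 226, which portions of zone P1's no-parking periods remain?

minute 5 to minute 42, minute 45 to minute 52, minute 159 to minute 180

Merge the first list: minute 5 to minute 42, minute 45 to minute 93, minute 159 to minute 180.
Merge the second list: minute 52 to minute 95, minute 102 to minute 146, minute 212 to minute 226.
minute 5 to minute 42: nothing removed.
minute 45 to minute 93 \ B = minute 45 to minute 52.
minute 159 to minute 180: nothing removed.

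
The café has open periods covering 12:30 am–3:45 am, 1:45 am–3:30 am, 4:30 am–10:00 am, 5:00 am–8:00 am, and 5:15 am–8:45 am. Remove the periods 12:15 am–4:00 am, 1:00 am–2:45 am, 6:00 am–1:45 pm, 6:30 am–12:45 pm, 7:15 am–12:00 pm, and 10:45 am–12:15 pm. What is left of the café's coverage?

A, merged: 12:30 am–3:45 am, 4:30 am–10:00 am.
B, merged: 12:15 am–4:00 am, 6:00 am–1:45 pm.
12:30 am–3:45 am: entirely removed.
4:30 am–10:00 am \ B = 4:30 am–6:00 am.

4:30 am–6:00 am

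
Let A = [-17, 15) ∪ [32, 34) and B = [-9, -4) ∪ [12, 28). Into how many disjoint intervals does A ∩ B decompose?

A ∩ B = [-9, -4), [12, 15).
That is 2 disjoint pieces.

2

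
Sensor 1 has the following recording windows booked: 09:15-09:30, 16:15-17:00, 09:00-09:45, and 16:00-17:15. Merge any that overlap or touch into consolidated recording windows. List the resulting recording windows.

Sort by start: 09:00–09:45, 09:15–09:30, 16:00–17:15, 16:15–17:00.
09:15–09:30 overlaps/touches 09:00–09:45 → extend to 09:00–09:45.
16:00–17:15 is disjoint → start new block.
16:15–17:00 overlaps/touches 16:00–17:15 → extend to 16:00–17:15.

09:00–09:45, 16:00–17:15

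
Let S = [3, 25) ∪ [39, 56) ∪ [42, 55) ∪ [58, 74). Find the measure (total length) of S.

55

Merged: [3, 25), [39, 56), [58, 74).
Lengths: 22 + 17 + 16 = 55.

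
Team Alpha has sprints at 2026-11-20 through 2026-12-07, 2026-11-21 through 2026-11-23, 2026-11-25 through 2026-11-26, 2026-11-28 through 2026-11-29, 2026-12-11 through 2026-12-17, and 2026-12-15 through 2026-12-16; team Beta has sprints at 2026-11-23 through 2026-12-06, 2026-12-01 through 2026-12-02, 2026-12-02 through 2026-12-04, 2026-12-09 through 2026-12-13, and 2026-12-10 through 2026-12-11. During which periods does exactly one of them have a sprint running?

A, merged: 2026-11-20 through 2026-12-07, 2026-12-11 through 2026-12-17.
B, merged: 2026-11-23 through 2026-12-06, 2026-12-09 through 2026-12-13.
A but not B: 2026-11-20 through 2026-11-22, 2026-12-07 through 2026-12-07, 2026-12-14 through 2026-12-17.
B but not A: 2026-12-09 through 2026-12-10.
Combining gives A △ B.

2026-11-20 through 2026-11-22, 2026-12-07 through 2026-12-07, 2026-12-09 through 2026-12-10, 2026-12-14 through 2026-12-17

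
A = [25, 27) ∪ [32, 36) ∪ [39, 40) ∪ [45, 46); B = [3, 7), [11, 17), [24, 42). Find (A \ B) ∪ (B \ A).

[3, 7) ∪ [11, 17) ∪ [24, 25) ∪ [27, 32) ∪ [36, 39) ∪ [40, 42) ∪ [45, 46)

A but not B: [45, 46).
B but not A: [3, 7), [11, 17), [24, 25), [27, 32), [36, 39), [40, 42).
Combining gives A △ B.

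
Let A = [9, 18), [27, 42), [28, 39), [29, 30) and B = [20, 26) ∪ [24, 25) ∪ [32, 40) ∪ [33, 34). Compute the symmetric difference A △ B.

First set merges to [9, 18), [27, 42).
Second set merges to [20, 26), [32, 40).
A \ B = [9, 18), [27, 32), [40, 42).
B \ A = [20, 26).
Union of the two gives the symmetric difference.

[9, 18) ∪ [20, 26) ∪ [27, 32) ∪ [40, 42)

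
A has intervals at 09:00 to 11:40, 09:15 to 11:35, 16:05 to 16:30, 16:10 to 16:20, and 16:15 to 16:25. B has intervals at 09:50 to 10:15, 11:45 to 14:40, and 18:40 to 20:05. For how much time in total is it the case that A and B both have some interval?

First set merges to 09:00–11:40, 16:05–16:30.
A ∩ B = 09:50–10:15.
Total: 25 min.

25 min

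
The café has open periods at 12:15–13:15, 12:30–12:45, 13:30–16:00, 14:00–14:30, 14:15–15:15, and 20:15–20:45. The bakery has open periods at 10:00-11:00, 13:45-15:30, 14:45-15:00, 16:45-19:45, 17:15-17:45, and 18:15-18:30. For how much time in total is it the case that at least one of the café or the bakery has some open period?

Merge the first list: 12:15-13:15, 13:30-16:00, 20:15-20:45.
Merge the second list: 10:00-11:00, 13:45-15:30, 16:45-19:45.
A ∪ B = 10:00-11:00, 12:15-13:15, 13:30-16:00, 16:45-19:45, 20:15-20:45.
Total: 1 h + 1 h + 2 h 30 min + 3 h + 30 min = 8 h.

8 h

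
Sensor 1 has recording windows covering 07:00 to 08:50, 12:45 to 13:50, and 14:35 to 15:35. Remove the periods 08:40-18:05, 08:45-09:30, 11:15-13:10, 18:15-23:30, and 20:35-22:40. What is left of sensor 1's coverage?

Second set merges to 08:40–18:05, 18:15–23:30.
07:00–08:50 minus B → 07:00–08:40.
12:45–13:50: fully covered by B → removed.
14:35–15:35: fully covered by B → removed.

07:00–08:40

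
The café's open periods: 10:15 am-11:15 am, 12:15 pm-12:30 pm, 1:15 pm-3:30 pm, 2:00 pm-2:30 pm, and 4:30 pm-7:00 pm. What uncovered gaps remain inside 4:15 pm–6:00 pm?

4:15 pm–4:30 pm

After merging, the occupied span is 10:15 am–11:15 am, 12:15 pm–12:30 pm, 1:15 pm–3:30 pm, 4:30 pm–7:00 pm.
Uncovered inside 4:15 pm–6:00 pm: 4:15 pm–4:30 pm.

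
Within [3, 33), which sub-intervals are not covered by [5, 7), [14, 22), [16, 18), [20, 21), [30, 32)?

[3, 5) ∪ [7, 14) ∪ [22, 30) ∪ [32, 33)

The merged coverage is [5, 7), [14, 22), [30, 32).
Uncovered inside [3, 33): [3, 5), [7, 14), [22, 30), [32, 33).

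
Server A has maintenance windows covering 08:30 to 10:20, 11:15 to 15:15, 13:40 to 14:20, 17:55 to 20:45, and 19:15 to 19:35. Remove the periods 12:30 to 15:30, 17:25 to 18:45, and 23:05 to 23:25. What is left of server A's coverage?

08:30–10:20, 11:15–12:30, 18:45–20:45

A, merged: 08:30–10:20, 11:15–15:15, 17:55–20:45.
08:30–10:20: nothing removed.
11:15–15:15 \ B = 11:15–12:30.
17:55–20:45 \ B = 18:45–20:45.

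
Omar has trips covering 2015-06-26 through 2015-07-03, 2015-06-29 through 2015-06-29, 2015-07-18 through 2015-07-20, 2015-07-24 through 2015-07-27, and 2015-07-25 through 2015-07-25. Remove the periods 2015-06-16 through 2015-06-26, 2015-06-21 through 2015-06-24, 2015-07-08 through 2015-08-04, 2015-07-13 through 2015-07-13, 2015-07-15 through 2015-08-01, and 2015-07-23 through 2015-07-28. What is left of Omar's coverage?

2015-06-27 through 2015-07-03

First set merges to 2015-06-26 through 2015-07-03, 2015-07-18 through 2015-07-20, 2015-07-24 through 2015-07-27.
Second set merges to 2015-06-16 through 2015-06-26, 2015-07-08 through 2015-08-04.
2015-06-26 through 2015-07-03 with B removed leaves 2015-06-27 through 2015-07-03.
2015-07-18 through 2015-07-20 lies entirely inside B → drops out.
2015-07-24 through 2015-07-27 lies entirely inside B → drops out.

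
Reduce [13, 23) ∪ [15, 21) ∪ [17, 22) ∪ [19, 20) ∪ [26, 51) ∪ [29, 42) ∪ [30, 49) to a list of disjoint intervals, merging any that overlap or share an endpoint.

[15, 21) overlaps/touches [13, 23) → extend to [13, 23).
[17, 22) overlaps/touches [13, 23) → extend to [13, 23).
[19, 20) overlaps/touches [13, 23) → extend to [13, 23).
[26, 51) is disjoint → start new block.
[29, 42) overlaps/touches [26, 51) → extend to [26, 51).
[30, 49) overlaps/touches [26, 51) → extend to [26, 51).

[13, 23) ∪ [26, 51)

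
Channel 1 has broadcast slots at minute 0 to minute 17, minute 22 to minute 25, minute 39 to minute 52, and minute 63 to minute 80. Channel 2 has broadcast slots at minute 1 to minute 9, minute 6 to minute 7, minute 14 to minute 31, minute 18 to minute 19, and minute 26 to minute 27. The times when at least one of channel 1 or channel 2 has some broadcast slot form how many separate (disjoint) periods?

3

Second set merges to minute 1 to minute 9, minute 14 to minute 31.
A ∪ B = minute 0 to minute 31, minute 39 to minute 52, minute 63 to minute 80.
That is 3 disjoint pieces.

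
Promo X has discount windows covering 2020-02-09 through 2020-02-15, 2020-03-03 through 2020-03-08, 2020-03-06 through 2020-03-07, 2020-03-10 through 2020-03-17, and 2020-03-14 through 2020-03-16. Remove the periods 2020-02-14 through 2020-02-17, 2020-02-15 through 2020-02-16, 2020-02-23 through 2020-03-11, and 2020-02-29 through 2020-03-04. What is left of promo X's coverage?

2020-02-09 through 2020-02-13, 2020-03-12 through 2020-03-17

A, merged: 2020-02-09 through 2020-02-15, 2020-03-03 through 2020-03-08, 2020-03-10 through 2020-03-17.
B, merged: 2020-02-14 through 2020-02-17, 2020-02-23 through 2020-03-11.
2020-02-09 through 2020-02-15 \ B = 2020-02-09 through 2020-02-13.
2020-03-03 through 2020-03-08: entirely removed.
2020-03-10 through 2020-03-17 \ B = 2020-03-12 through 2020-03-17.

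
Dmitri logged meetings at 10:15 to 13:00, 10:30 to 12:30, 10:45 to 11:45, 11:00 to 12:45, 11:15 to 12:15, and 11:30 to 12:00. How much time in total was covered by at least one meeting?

Merged: 10:15-13:00.
Length: 2 h 45 min.

2 h 45 min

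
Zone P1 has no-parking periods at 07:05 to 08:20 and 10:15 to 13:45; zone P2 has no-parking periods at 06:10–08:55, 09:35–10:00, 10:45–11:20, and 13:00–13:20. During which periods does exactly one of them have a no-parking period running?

A but not B: 10:15-10:45, 11:20-13:00, 13:20-13:45.
B but not A: 06:10-07:05, 08:20-08:55, 09:35-10:00.
Combining gives A △ B.

06:10-07:05, 08:20-08:55, 09:35-10:00, 10:15-10:45, 11:20-13:00, 13:20-13:45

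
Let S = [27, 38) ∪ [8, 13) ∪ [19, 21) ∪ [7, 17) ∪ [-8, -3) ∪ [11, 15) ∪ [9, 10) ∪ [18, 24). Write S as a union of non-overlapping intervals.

[-8, -3) ∪ [7, 17) ∪ [18, 24) ∪ [27, 38)

Sort by start: [-8, -3), [7, 17), [8, 13), [9, 10), [11, 15), [18, 24), [19, 21), [27, 38).
[7, 17) is disjoint → start new block.
[8, 13) overlaps/touches [7, 17) → extend to [7, 17).
[9, 10) overlaps/touches [7, 17) → extend to [7, 17).
[11, 15) overlaps/touches [7, 17) → extend to [7, 17).
[18, 24) is disjoint → start new block.
[19, 21) overlaps/touches [18, 24) → extend to [18, 24).
[27, 38) is disjoint → start new block.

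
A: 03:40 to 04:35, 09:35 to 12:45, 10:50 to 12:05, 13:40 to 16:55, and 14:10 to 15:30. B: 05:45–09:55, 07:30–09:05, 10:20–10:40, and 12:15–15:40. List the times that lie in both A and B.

09:35–09:55, 10:20–10:40, 12:15–12:45, 13:40–15:40

Merge the first list: 03:40–04:35, 09:35–12:45, 13:40–16:55.
Merge the second list: 05:45–09:55, 10:20–10:40, 12:15–15:40.
03:40–04:35: no overlap with the second set.
09:35–12:45 meets the second set on 09:35–09:55, 10:20–10:40, 12:15–12:45.
13:40–16:55 meets the second set on 13:40–15:40.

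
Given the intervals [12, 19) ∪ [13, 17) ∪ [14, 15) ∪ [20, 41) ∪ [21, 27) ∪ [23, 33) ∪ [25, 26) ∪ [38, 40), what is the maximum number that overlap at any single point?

Sweep endpoints in order; track running count of active intervals.
Peak of 4 reached at 25.

4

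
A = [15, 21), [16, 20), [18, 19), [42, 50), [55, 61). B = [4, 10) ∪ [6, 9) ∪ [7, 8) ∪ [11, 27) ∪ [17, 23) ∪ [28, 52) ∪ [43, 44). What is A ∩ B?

[15, 21) ∪ [42, 50)

A, merged: [15, 21), [42, 50), [55, 61).
B, merged: [4, 10), [11, 27), [28, 52).
[15, 21) meets the second set on [15, 21).
[42, 50) meets the second set on [42, 50).
[55, 61): no overlap with the second set.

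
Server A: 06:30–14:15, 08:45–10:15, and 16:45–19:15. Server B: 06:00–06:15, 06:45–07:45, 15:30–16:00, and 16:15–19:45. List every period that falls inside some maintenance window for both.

Merge the first list: 06:30–14:15, 16:45–19:15.
06:30–14:15 overlaps B on 06:45–07:45.
16:45–19:15 overlaps B on 16:45–19:15.

06:45–07:45, 16:45–19:15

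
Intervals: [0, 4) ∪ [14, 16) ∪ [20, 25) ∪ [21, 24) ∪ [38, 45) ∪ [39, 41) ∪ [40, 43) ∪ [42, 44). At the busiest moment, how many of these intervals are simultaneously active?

3

Sweep endpoints in order; track running count of active intervals.
Peak of 3 reached at 40.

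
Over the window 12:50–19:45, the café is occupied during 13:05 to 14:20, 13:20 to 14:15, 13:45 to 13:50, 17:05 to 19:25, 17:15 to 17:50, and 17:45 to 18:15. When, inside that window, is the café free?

12:50–13:05, 14:20–17:05, 19:25–19:45

The merged coverage is 13:05–14:20, 17:05–19:25.
Gaps within 12:50–19:45: 12:50–13:05, 14:20–17:05, 19:25–19:45.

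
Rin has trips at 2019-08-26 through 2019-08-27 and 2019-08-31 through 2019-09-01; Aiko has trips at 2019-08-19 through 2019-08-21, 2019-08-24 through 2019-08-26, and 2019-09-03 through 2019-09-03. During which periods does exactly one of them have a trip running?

2019-08-19 through 2019-08-21, 2019-08-24 through 2019-08-25, 2019-08-27 through 2019-08-27, 2019-08-31 through 2019-09-01, 2019-09-03 through 2019-09-03

A but not B: 2019-08-27 through 2019-08-27, 2019-08-31 through 2019-09-01.
B but not A: 2019-08-19 through 2019-08-21, 2019-08-24 through 2019-08-25, 2019-09-03 through 2019-09-03.
Combining gives A △ B.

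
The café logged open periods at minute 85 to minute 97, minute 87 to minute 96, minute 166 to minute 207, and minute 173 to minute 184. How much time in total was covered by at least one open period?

Merged: minute 85 to minute 97, minute 166 to minute 207.
Lengths: 12 minutes + 41 minutes = 53 minutes.

53 minutes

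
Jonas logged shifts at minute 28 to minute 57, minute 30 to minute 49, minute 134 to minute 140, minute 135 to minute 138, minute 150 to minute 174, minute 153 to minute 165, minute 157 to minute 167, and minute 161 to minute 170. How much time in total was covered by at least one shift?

Merged: minute 28 to minute 57, minute 134 to minute 140, minute 150 to minute 174.
Lengths: 29 minutes + 6 minutes + 24 minutes = 59 minutes.

59 minutes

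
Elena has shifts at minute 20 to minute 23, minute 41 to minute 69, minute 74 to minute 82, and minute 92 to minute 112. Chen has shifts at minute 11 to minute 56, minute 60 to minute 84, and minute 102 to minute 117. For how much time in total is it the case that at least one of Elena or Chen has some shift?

98 minutes

A ∪ B = minute 11 to minute 84, minute 92 to minute 117.
Total: 73 minutes + 25 minutes = 98 minutes.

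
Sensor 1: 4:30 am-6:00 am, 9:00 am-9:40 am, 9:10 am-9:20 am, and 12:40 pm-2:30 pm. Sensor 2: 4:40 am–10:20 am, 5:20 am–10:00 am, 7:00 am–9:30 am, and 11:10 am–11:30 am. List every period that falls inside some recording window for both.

First set merges to 4:30 am–6:00 am, 9:00 am–9:40 am, 12:40 pm–2:30 pm.
Second set merges to 4:40 am–10:20 am, 11:10 am–11:30 am.
4:30 am–6:00 am ∩ B → 4:40 am–6:00 am.
9:00 am–9:40 am ∩ B → 9:00 am–9:40 am.
12:40 pm–2:30 pm meets no B interval.

4:40 am–6:00 am, 9:00 am–9:40 am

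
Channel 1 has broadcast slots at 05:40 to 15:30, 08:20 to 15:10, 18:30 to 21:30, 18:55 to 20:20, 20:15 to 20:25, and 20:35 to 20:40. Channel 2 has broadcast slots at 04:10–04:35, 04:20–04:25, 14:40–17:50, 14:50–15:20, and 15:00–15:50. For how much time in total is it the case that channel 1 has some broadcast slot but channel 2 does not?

A, merged: 05:40–15:30, 18:30–21:30.
B, merged: 04:10–04:35, 14:40–17:50.
A \ B = 05:40–14:40, 18:30–21:30.
Total: 9 h + 3 h = 12 h.

12 h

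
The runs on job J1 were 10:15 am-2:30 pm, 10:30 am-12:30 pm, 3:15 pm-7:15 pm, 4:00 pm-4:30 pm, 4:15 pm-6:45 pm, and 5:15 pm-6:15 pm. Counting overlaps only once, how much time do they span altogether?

8 h 15 min

Merged: 10:15 am-2:30 pm, 3:15 pm-7:15 pm.
Lengths: 4 h 15 min + 4 h = 8 h 15 min.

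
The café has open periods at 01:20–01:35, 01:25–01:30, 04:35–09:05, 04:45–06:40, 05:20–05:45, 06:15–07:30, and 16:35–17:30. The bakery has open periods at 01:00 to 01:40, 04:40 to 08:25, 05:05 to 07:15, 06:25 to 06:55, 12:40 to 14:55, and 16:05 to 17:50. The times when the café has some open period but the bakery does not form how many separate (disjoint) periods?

First set merges to 01:20–01:35, 04:35–09:05, 16:35–17:30.
Second set merges to 01:00–01:40, 04:40–08:25, 12:40–14:55, 16:05–17:50.
A \ B = 04:35–04:40, 08:25–09:05.
That is 2 disjoint pieces.

2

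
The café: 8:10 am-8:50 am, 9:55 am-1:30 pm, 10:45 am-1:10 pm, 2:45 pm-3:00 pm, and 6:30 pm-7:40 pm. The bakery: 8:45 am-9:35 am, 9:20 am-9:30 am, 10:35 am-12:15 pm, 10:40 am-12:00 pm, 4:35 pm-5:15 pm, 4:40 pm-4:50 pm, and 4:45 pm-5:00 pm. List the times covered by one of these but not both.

8:10 am–8:45 am, 8:50 am–9:35 am, 9:55 am–10:35 am, 12:15 pm–1:30 pm, 2:45 pm–3:00 pm, 4:35 pm–5:15 pm, 6:30 pm–7:40 pm

A, merged: 8:10 am–8:50 am, 9:55 am–1:30 pm, 2:45 pm–3:00 pm, 6:30 pm–7:40 pm.
B, merged: 8:45 am–9:35 am, 10:35 am–12:15 pm, 4:35 pm–5:15 pm.
A \ B = 8:10 am–8:45 am, 9:55 am–10:35 am, 12:15 pm–1:30 pm, 2:45 pm–3:00 pm, 6:30 pm–7:40 pm.
B \ A = 8:50 am–9:35 am, 4:35 pm–5:15 pm.
Union of the two gives the symmetric difference.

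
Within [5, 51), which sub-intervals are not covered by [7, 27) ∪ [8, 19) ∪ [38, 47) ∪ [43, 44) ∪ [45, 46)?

Covered (merged): [7, 27), [38, 47).
Gaps within [5, 51): [5, 7), [27, 38), [47, 51).

[5, 7) ∪ [27, 38) ∪ [47, 51)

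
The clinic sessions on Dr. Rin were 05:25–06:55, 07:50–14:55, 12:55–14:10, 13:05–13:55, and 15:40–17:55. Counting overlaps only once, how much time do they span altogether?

10 h 50 min

Merged: 05:25-06:55, 07:50-14:55, 15:40-17:55.
Lengths: 1 h 30 min + 7 h 5 min + 2 h 15 min = 10 h 50 min.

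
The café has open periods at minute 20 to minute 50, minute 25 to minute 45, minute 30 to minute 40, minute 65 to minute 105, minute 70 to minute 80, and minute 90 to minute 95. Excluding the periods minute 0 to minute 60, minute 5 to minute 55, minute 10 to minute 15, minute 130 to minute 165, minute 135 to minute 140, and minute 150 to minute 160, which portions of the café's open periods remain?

minute 65 to minute 105

Merge the first list: minute 20 to minute 50, minute 65 to minute 105.
Merge the second list: minute 0 to minute 60, minute 130 to minute 165.
minute 20 to minute 50: entirely removed.
minute 65 to minute 105: nothing removed.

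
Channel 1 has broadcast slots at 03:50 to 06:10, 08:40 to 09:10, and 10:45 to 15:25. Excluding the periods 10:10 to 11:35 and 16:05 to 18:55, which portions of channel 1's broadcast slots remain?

03:50–06:10, 08:40–09:10, 11:35–15:25

03:50–06:10: no B overlap → unchanged.
08:40–09:10: no B overlap → unchanged.
10:45–15:25 minus B → 11:35–15:25.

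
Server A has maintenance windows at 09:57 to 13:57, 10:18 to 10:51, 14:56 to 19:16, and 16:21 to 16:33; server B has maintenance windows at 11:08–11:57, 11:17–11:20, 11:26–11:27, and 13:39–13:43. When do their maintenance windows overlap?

11:08–11:57, 13:39–13:43

Merge the first list: 09:57–13:57, 14:56–19:16.
Merge the second list: 11:08–11:57, 13:39–13:43.
09:57–13:57 overlaps B on 11:08–11:57, 13:39–13:43.
14:56–19:16 falls entirely outside B.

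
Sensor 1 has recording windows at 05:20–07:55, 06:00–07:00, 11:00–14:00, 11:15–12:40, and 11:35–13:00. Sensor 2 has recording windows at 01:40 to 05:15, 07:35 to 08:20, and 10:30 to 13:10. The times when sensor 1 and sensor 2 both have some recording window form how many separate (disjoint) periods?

Merge the first list: 05:20-07:55, 11:00-14:00.
A ∩ B = 07:35-07:55, 11:00-13:10.
That is 2 disjoint pieces.

2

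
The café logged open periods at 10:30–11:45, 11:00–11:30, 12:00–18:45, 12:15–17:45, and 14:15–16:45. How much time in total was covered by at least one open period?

8 h

Merged: 10:30-11:45, 12:00-18:45.
Lengths: 1 h 15 min + 6 h 45 min = 8 h.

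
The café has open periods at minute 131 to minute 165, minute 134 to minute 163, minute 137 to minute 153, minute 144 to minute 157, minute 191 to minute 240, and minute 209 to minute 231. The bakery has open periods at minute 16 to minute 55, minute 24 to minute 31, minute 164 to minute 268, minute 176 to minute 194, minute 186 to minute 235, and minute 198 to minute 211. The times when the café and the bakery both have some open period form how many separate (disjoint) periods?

Merge the first list: minute 131 to minute 165, minute 191 to minute 240.
Merge the second list: minute 16 to minute 55, minute 164 to minute 268.
A ∩ B = minute 164 to minute 165, minute 191 to minute 240.
That is 2 disjoint pieces.

2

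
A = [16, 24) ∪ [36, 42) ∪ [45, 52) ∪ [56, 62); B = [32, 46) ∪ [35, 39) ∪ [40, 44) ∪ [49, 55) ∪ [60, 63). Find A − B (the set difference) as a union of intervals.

[16, 24) ∪ [46, 49) ∪ [56, 60)

B, merged: [32, 46), [49, 55), [60, 63).
[16, 24): nothing removed.
[36, 42): entirely removed.
[45, 52) \ B = [46, 49).
[56, 62) \ B = [56, 60).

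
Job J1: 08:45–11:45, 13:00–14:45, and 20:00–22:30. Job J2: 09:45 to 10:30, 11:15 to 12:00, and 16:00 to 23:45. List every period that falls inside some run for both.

09:45-10:30, 11:15-11:45, 20:00-22:30

08:45-11:45 meets the second set on 09:45-10:30, 11:15-11:45.
13:00-14:45: no overlap with the second set.
20:00-22:30 meets the second set on 20:00-22:30.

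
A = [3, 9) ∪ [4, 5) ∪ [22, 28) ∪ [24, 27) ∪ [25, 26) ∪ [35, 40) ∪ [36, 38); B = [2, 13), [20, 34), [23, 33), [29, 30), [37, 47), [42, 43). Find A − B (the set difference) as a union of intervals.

A, merged: [3, 9), [22, 28), [35, 40).
B, merged: [2, 13), [20, 34), [37, 47).
[3, 9): fully covered by B → removed.
[22, 28): fully covered by B → removed.
[35, 40) minus B → [35, 37).

[35, 37)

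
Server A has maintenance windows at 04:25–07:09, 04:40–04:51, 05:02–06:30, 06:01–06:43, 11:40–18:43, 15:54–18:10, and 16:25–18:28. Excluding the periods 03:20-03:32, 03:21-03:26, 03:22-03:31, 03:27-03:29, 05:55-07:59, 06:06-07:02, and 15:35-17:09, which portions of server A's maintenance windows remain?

A, merged: 04:25-07:09, 11:40-18:43.
B, merged: 03:20-03:32, 05:55-07:59, 15:35-17:09.
04:25-07:09 \ B = 04:25-05:55.
11:40-18:43 \ B = 11:40-15:35, 17:09-18:43.

04:25-05:55, 11:40-15:35, 17:09-18:43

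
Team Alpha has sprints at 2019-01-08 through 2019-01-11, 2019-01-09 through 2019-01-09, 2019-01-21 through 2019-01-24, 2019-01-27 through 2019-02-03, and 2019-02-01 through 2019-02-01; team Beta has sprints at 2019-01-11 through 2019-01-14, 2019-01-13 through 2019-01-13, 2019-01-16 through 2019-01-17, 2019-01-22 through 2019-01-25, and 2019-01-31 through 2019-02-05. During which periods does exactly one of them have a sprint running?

2019-01-08 through 2019-01-10, 2019-01-12 through 2019-01-14, 2019-01-16 through 2019-01-17, 2019-01-21 through 2019-01-21, 2019-01-25 through 2019-01-25, 2019-01-27 through 2019-01-30, 2019-02-04 through 2019-02-05

First set merges to 2019-01-08 through 2019-01-11, 2019-01-21 through 2019-01-24, 2019-01-27 through 2019-02-03.
Second set merges to 2019-01-11 through 2019-01-14, 2019-01-16 through 2019-01-17, 2019-01-22 through 2019-01-25, 2019-01-31 through 2019-02-05.
A \ B = 2019-01-08 through 2019-01-10, 2019-01-21 through 2019-01-21, 2019-01-27 through 2019-01-30.
B \ A = 2019-01-12 through 2019-01-14, 2019-01-16 through 2019-01-17, 2019-01-25 through 2019-01-25, 2019-02-04 through 2019-02-05.
Union of the two gives the symmetric difference.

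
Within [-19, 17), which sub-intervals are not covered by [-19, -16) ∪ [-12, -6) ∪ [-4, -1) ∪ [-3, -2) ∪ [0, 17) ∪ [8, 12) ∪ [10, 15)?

After merging, the occupied span is [-19, -16), [-12, -6), [-4, -1), [0, 17).
Gaps within [-19, 17): [-16, -12), [-6, -4), [-1, 0).

[-16, -12) ∪ [-6, -4) ∪ [-1, 0)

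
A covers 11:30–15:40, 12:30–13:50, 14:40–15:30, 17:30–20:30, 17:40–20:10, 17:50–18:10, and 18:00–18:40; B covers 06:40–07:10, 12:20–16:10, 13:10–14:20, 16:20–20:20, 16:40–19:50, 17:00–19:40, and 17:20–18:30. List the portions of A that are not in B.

First set merges to 11:30–15:40, 17:30–20:30.
Second set merges to 06:40–07:10, 12:20–16:10, 16:20–20:20.
11:30–15:40 \ B = 11:30–12:20.
17:30–20:30 \ B = 20:20–20:30.

11:30–12:20, 20:20–20:30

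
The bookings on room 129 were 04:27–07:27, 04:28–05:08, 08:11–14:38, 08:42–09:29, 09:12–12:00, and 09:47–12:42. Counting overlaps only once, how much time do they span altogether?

9 h 27 min

Merged: 04:27-07:27, 08:11-14:38.
Lengths: 3 h + 6 h 27 min = 9 h 27 min.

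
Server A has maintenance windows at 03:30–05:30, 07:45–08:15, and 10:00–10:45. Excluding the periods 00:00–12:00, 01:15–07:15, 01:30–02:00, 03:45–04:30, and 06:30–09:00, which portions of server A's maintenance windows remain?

none

Second set merges to 00:00–12:00.
03:30–05:30 lies entirely inside B → drops out.
07:45–08:15 lies entirely inside B → drops out.
10:00–10:45 lies entirely inside B → drops out.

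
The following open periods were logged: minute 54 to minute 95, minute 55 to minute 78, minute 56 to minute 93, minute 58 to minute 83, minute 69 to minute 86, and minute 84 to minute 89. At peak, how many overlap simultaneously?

Walk the sorted start/end points keeping a running depth.
The depth first hits 5 at minute 69.

5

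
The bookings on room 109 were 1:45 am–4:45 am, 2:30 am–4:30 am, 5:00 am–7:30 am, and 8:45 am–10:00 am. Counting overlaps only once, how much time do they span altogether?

Merged: 1:45 am–4:45 am, 5:00 am–7:30 am, 8:45 am–10:00 am.
Lengths: 3 h + 2 h 30 min + 1 h 15 min = 6 h 45 min.

6 h 45 min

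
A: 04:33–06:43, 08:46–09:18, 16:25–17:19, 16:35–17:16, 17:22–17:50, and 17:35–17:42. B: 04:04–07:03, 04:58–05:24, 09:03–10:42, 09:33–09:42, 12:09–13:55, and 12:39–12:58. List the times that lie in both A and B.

First set merges to 04:33–06:43, 08:46–09:18, 16:25–17:19, 17:22–17:50.
Second set merges to 04:04–07:03, 09:03–10:42, 12:09–13:55.
04:33–06:43 ∩ B → 04:33–06:43.
08:46–09:18 ∩ B → 09:03–09:18.
16:25–17:19 meets no B interval.
17:22–17:50 meets no B interval.

04:33–06:43, 09:03–09:18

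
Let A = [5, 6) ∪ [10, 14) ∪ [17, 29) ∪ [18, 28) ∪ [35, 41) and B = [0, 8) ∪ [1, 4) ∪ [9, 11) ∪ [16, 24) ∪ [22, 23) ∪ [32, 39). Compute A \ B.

A, merged: [5, 6), [10, 14), [17, 29), [35, 41).
B, merged: [0, 8), [9, 11), [16, 24), [32, 39).
[5, 6) lies entirely inside B → drops out.
[10, 14) with B removed leaves [11, 14).
[17, 29) with B removed leaves [24, 29).
[35, 41) with B removed leaves [39, 41).

[11, 14) ∪ [24, 29) ∪ [39, 41)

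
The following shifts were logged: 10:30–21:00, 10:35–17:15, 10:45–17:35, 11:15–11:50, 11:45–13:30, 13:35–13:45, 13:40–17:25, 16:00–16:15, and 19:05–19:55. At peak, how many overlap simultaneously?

Walk the sorted start/end points keeping a running depth.
The depth first hits 5 at 11:45.

5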